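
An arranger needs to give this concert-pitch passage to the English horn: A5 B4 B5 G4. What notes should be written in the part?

E6 F#5 F#6 D5

Written C4 sounds as F3 on the English horn, so concert pitches are written a perfect fifth up.
A5 gives E6
B4 gives F#5
B5 gives F#6
G4 gives D5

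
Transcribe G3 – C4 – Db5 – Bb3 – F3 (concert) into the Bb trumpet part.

A3 D4 Eb5 C4 G3

Written C4 sounds as Bb3 on the Bb trumpet, so concert pitches are written a major second up.
G3 to A3
C4 to D4
Db5 to Eb5
Bb3 to C4
F3 to G3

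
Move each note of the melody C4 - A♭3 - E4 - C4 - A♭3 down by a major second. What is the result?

A major second down from C4 gives Bb3.
Ab3: a second down reaches G, and 2 semitones makes it Gb3.
E4 down a major second is D4.
A major second down from C4 gives Bb3.
A major second down from Ab3 gives Gb3.

Bb3 Gb3 D4 Bb3 Gb3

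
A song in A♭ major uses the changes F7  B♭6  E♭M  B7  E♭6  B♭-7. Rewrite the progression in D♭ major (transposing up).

Bb7 Eb6 AbM E7 Ab6 Eb-7

A♭ major up to D♭ major is a perfect fourth; each chord root moves by that interval while the quality stays the same.
F7: root F up a perfect fourth → Bb, giving Bb7.
B♭6: root B♭ up a perfect fourth → Eb, giving Eb6.
E♭M: root E♭ up a perfect fourth → Ab, giving AbM.
B7: root B up a perfect fourth → E, giving E7.
E♭6: root E♭ up a perfect fourth → Ab, giving Ab6.
B♭-7: root B♭ up a perfect fourth → Eb, giving Eb-7.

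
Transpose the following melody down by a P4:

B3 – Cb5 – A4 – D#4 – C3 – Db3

B3 → F#3
Cb5 → Gb4
A4 → E4
D#4 → A#3
C3 → G2
Db3 → Ab2

F#3 Gb4 E4 A#3 G2 Ab2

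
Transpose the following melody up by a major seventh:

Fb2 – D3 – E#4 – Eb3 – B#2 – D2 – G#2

Eb3 C#4 D##5 D4 A##3 C#3 F##3

A major seventh up from Fb2 gives Eb3.
A major seventh up from D3 gives C#4.
E#4: a seventh up reaches D, and 11 semitones makes it D##5.
Eb3 up a major seventh is D4.
B#2 up a major seventh is A##3.
D2 up a major seventh is C#3.
A major seventh up from G#2 gives F##3.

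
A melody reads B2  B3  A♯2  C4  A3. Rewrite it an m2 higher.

C3 C4 B2 Db4 Bb3

B2: a second up reaches C, and 1 semitone makes it C3.
B3: a second up reaches C, and 1 semitone makes it C4.
A#2: a second up reaches B, and 1 semitone makes it B2.
C4: a second up reaches D, and 1 semitone makes it Db4.
A minor second up from A3 gives Bb3.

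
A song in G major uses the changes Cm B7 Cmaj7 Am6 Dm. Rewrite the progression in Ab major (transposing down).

Dbm C7 Dbmaj7 Bbm6 Ebm

G major down to Ab major is a major seventh; each chord root moves by that interval while the quality stays the same.
Cm: root C down a major seventh → Db, giving Dbm.
B7: root B down a major seventh → C, giving C7.
Cmaj7: root C down a major seventh → Db, giving Dbmaj7.
Am6: root A down a major seventh → Bb, giving Bbm6.
Dm: root D down a major seventh → Eb, giving Ebm.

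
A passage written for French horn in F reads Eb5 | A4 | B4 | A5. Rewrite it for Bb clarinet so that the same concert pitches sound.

First find concert pitch: the French horn in F sounds a perfect fifth below written, so Eb5 A4 B4 A5 sounds Ab4 D4 E4 D5.
Then write for Bb clarinet: it sounds a major second below written, so the part must be a major second above concert.
Ab4 → Bb4
D4 → E4
E4 → F#4
D5 → E5

Bb4 E4 F#4 E5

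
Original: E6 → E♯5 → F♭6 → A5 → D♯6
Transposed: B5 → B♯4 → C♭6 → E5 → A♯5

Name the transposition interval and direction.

Take the first pair: E6 → B5. E to B spans 4 letter names, so the interval is some kind of fourth.
B5 to E6 is 5 semitones, which makes it a perfect fourth; the second version is lower, so the direction is down.
Checking another pair — D#6 → A#5 — gives the same interval.

down a perfect fourth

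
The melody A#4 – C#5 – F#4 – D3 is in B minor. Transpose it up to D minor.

C#5 E5 A4 F3

From B up to D is a minor third; apply that to each pitch.
A#4 gives C#5
C#5 gives E5
F#4 gives A4
D3 gives F3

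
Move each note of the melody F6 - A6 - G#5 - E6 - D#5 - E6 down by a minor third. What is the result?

D6 F#6 E#5 C#6 B#4 C#6

F6 becomes D6
A6 becomes F#6
G#5 becomes E#5
E6 becomes C#6
D#5 becomes B#4
E6 becomes C#6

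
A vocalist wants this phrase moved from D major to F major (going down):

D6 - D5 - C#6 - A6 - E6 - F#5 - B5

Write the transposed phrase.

D major to F major down is a major sixth, so every note moves down by that interval.
D6 to F5
D5 to F4
C#6 to E5
A6 to C6
E6 to G5
F#5 to A4
B5 to D5

F5 F4 E5 C6 G5 A4 D5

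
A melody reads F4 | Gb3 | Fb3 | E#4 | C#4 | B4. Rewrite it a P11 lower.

F4 to C3
Gb3 to Db2
Fb3 to Cb2
E#4 to B#2
C#4 to G#2
B4 to F#3

C3 Db2 Cb2 B#2 G#2 F#3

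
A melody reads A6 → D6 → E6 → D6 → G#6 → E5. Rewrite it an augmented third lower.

An augmented third down from A6 gives Fb6.
An augmented third down from D6 gives Bbb5.
An augmented third down from E6 gives Cb6.
D6: a third down reaches B, and 5 semitones makes it Bbb5.
G#6: a third down reaches E, and 5 semitones makes it Eb6.
An augmented third down from E5 gives Cb5.

Fb6 Bbb5 Cb6 Bbb5 Eb6 Cb5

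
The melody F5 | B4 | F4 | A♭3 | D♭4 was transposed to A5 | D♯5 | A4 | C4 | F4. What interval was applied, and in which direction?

From F5 to A5 is 3 letter names — a third of some quality.
F5 to A5 is 4 semitones, which makes it a major third; the second version is higher, so the direction is up.
Checking another pair — Db4 → F4 — gives the same interval.

up a major third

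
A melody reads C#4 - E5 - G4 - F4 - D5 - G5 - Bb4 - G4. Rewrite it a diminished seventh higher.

Bb4 Db6 Fb5 Ebb5 Cb6 Fb6 Abb5 Fb5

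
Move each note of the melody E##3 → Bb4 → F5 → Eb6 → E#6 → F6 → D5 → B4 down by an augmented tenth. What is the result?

E##3 gives C#2
Bb4 gives Gbb3
F5 gives Dbb4
Eb6 gives Cbb5
E#6 gives C5
F6 gives Dbb5
D5 gives Bbb3
B4 gives Gb3

C#2 Gbb3 Dbb4 Cbb5 C5 Dbb5 Bbb3 Gb3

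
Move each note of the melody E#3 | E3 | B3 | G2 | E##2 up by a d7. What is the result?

D4 Db4 Ab4 Fb3 D#3

E#3 up a diminished seventh is D4.
A diminished seventh up from E3 gives Db4.
A diminished seventh up from B3 gives Ab4.
G2 up a diminished seventh is Fb3.
A diminished seventh up from E##2 gives D#3.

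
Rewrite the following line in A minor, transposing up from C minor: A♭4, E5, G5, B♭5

C minor to A minor up is a major sixth, so every note moves up by that interval.
Ab4 becomes F5
E5 becomes C#6
G5 becomes E6
Bb5 becomes G6

F5 C#6 E6 G6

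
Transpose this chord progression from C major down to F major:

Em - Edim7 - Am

Am Adim7 Dm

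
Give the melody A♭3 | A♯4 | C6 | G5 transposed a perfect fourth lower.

Eb3 E#4 G5 D5

Ab3 down a perfect fourth is Eb3.
A#4 down a perfect fourth is E#4.
C6 down a perfect fourth is G5.
G5 down a perfect fourth is D5.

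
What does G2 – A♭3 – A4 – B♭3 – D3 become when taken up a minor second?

G2 gives Ab2
Ab3 gives Bbb3
A4 gives Bb4
Bb3 gives Cb4
D3 gives Eb3

Ab2 Bbb3 Bb4 Cb4 Eb3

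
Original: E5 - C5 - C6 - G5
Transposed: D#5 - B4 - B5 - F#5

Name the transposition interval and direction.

From E5 to D#5 is 2 letter names — a second of some quality.
D#5 to E5 is 1 semitone, which makes it a minor second; the second version is lower, so the direction is down.
Checking another pair — G5 → F#5 — gives the same interval.

down a minor second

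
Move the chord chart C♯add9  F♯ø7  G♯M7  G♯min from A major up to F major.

Aadd9 Dø7 EM7 Emin

A major up to F major is a minor sixth; each chord root moves by that interval while the quality stays the same.
C♯add9: root C♯ up a minor sixth → A, giving Aadd9.
F♯ø7: root F♯ up a minor sixth → D, giving Dø7.
G♯M7: root G♯ up a minor sixth → E, giving EM7.
G♯min: root G♯ up a minor sixth → E, giving Emin.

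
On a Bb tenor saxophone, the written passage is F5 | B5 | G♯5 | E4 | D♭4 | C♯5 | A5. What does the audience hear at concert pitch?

Eb4 A4 F#4 D3 Cb3 B3 G4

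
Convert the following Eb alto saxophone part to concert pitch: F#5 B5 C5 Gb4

A4 D5 Eb4 Bbb3

The Eb alto saxophone sounds a major sixth below written, so transpose each written note down a major sixth.
F#5 becomes A4
B5 becomes D5
C5 becomes Eb4
Gb4 becomes Bbb3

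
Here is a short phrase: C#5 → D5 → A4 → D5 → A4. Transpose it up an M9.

A major ninth up from C#5 gives D#6.
D5 up a major ninth is E6.
A4: a ninth up reaches B, and 14 semitones makes it B5.
D5 up a major ninth is E6.
A major ninth up from A4 gives B5.

D#6 E6 B5 E6 B5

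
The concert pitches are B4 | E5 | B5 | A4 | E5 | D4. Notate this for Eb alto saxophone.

G#5 C#6 G#6 F#5 C#6 B4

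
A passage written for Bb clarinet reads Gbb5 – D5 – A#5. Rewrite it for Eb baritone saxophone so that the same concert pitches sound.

Dbb7 A6 E#7

First find concert pitch: the Bb clarinet sounds a major second below written, so Gbb5 D5 A#5 sounds Fbb5 C5 G#5.
Then write for Eb baritone saxophone: it sounds a major thirteenth below written, so the part must be a major thirteenth above concert.
Fbb5 → Dbb7
C5 → A6
G#5 → E#7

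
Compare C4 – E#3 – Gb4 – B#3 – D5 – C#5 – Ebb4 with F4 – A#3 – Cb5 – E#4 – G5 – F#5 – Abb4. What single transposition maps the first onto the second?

Take the first pair: C4 → F4. C to F spans 4 letter names, so the interval is some kind of fourth.
C4 to F4 is 5 semitones, which makes it a perfect fourth; the second version is higher, so the direction is up.
Checking another pair — Ebb4 → Abb4 — gives the same interval.

up a perfect fourth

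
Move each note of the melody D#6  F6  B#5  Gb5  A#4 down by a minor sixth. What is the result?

D#6: a sixth down reaches F, and 8 semitones makes it F##5.
F6: a sixth down reaches A, and 8 semitones makes it A5.
B#5: a sixth down reaches D, and 8 semitones makes it D##5.
Gb5: a sixth down reaches B, and 8 semitones makes it Bb4.
A#4 down a minor sixth is C##4.

F##5 A5 D##5 Bb4 C##4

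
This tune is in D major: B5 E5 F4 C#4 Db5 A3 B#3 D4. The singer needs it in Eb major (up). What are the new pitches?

C6 F5 Gb4 D4 Ebb5 Bb3 C#4 Eb4

From D up to Eb is a minor second; apply that to each pitch.
B5 to C6
E5 to F5
F4 to Gb4
C#4 to D4
Db5 to Ebb5
A3 to Bb3
B#3 to C#4
D4 to Eb4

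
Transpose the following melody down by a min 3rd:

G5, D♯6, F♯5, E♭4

G5 → E5
D#6 → B#5
F#5 → D#5
Eb4 → C4

E5 B#5 D#5 C4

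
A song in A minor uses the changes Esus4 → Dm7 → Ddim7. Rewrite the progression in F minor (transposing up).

Csus4 Bbm7 Bbdim7

A minor up to F minor is a minor sixth; each chord root moves by that interval while the quality stays the same.
Esus4: root E up a minor sixth → C, giving Csus4.
Dm7: root D up a minor sixth → Bb, giving Bbm7.
Ddim7: root D up a minor sixth → Bb, giving Bbdim7.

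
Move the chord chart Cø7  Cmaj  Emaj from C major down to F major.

C major down to F major is a perfect fifth; each chord root moves by that interval while the quality stays the same.
Cø7: root C down a perfect fifth → F, giving Fø7.
Cmaj: root C down a perfect fifth → F, giving Fmaj.
Emaj: root E down a perfect fifth → A, giving Amaj.

Fø7 Fmaj Amaj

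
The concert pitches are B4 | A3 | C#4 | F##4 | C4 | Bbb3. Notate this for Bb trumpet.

C#5 B3 D#4 G##4 D4 Cb4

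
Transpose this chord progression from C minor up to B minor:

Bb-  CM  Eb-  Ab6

A- BM D- G6

C minor up to B minor is a major seventh; each chord root moves by that interval while the quality stays the same.
Bb-: root Bb up a major seventh → A, giving A-.
CM: root C up a major seventh → B, giving BM.
Eb-: root Eb up a major seventh → D, giving D-.
Ab6: root Ab up a major seventh → G, giving G6.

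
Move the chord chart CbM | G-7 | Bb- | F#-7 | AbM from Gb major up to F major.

BbM F#-7 A- E#-7 GM

Gb major up to F major is a major seventh; each chord root moves by that interval while the quality stays the same.
CbM: root Cb up a major seventh → Bb, giving BbM.
G-7: root G up a major seventh → F#, giving F#-7.
Bb-: root Bb up a major seventh → A, giving A-.
F#-7: root F# up a major seventh → E#, giving E#-7.
AbM: root Ab up a major seventh → G, giving GM.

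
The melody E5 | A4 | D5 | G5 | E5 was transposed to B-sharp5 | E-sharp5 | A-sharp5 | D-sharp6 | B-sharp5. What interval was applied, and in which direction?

From E5 to B#5 is 5 letter names — a fifth of some quality.
E5 to B#5 is 8 semitones, which makes it an augmented fifth; the second version is higher, so the direction is up.
Checking another pair — E5 → B#5 — gives the same interval.

up an augmented fifth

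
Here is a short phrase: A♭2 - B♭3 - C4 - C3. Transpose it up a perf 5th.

Eb3 F4 G4 G3

Ab2 becomes Eb3
Bb3 becomes F4
C4 becomes G4
C3 becomes G3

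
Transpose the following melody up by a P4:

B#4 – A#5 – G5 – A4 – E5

B#4: a fourth up reaches E, and 5 semitones makes it E#5.
A perfect fourth up from A#5 gives D#6.
A perfect fourth up from G5 gives C6.
A perfect fourth up from A4 gives D5.
E5 up a perfect fourth is A5.

E#5 D#6 C6 D5 A5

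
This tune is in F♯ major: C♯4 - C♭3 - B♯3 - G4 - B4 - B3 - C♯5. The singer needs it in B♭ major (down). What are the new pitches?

F♯ major to B♭ major down is an augmented fifth, so every note moves down by that interval.
C#4 to F3
Cb3 to Fbb2
B#3 to E3
G4 to Cb4
B4 to Eb4
B3 to Eb3
C#5 to F4

F3 Fbb2 E3 Cb4 Eb4 Eb3 F4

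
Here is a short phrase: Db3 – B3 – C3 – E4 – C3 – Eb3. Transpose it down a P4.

Ab2 F#3 G2 B3 G2 Bb2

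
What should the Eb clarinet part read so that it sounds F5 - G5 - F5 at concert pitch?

D5 E5 D5

Written C4 sounds as Eb4 on the Eb clarinet, so concert pitches are written a minor third down.
F5 gives D5
G5 gives E5
F5 gives D5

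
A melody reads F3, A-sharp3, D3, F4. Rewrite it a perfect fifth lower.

Bb2 D#3 G2 Bb3

F3 gives Bb2
A#3 gives D#3
D3 gives G2
F4 gives Bb3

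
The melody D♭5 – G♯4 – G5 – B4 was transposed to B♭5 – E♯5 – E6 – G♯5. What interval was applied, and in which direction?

Take the first pair: Db5 → Bb5. D to B spans 6 letter names, so the interval is some kind of sixth.
Db5 to Bb5 is 9 semitones, which makes it a major sixth; the second version is higher, so the direction is up.
Checking another pair — B4 → G#5 — gives the same interval.

up a major sixth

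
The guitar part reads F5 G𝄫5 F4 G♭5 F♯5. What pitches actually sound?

The guitar sounds a perfect octave below written, so transpose each written note down a perfect octave.
F5 → F4
Gbb5 → Gbb4
F4 → F3
Gb5 → Gb4
F#5 → F#4

F4 Gbb4 F3 Gb4 F#4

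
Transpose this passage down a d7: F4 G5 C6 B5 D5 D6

G#3 A#4 D#5 C##5 E#4 E#5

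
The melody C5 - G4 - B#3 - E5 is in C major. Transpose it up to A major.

A5 E5 G##4 C#6

C major to A major up is a major sixth, so every note moves up by that interval.
C5 → A5
G4 → E5
B#3 → G##4
E5 → C#6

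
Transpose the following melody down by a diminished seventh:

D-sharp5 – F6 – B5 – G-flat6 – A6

D#5 gives E##4
F6 gives G#5
B5 gives C##5
Gb6 gives A5
A6 gives B#5

E##4 G#5 C##5 A5 B#5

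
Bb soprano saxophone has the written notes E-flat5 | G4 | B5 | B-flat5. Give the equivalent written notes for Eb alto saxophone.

Bb5 D5 F#6 F6

First find concert pitch: the Bb soprano saxophone sounds a major second below written, so E-flat5 G4 B5 B-flat5 sounds Db5 F4 A5 Ab5.
Then write for Eb alto saxophone: it sounds a major sixth below written, so the part must be a major sixth above concert.
Db5 → Bb5
F4 → D5
A5 → F#6
Ab5 → F6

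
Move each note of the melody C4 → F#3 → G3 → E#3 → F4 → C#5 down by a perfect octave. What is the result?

C3 F#2 G2 E#2 F3 C#4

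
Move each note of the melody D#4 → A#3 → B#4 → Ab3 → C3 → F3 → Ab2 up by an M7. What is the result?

D#4 up a major seventh is C##5.
A#3: a seventh up reaches G, and 11 semitones makes it G##4.
B#4 up a major seventh is A##5.
Ab3: a seventh up reaches G, and 11 semitones makes it G4.
C3 up a major seventh is B3.
F3 up a major seventh is E4.
Ab2: a seventh up reaches G, and 11 semitones makes it G3.

C##5 G##4 A##5 G4 B3 E4 G3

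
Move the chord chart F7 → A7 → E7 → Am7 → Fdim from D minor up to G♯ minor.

B7 D#7 A#7 D#m7 Bdim

D minor up to G♯ minor is an augmented fourth; each chord root moves by that interval while the quality stays the same.
F7: root F up an augmented fourth → B, giving B7.
A7: root A up an augmented fourth → D#, giving D#7.
E7: root E up an augmented fourth → A#, giving A#7.
Am7: root A up an augmented fourth → D#, giving D#m7.
Fdim: root F up an augmented fourth → B, giving Bdim.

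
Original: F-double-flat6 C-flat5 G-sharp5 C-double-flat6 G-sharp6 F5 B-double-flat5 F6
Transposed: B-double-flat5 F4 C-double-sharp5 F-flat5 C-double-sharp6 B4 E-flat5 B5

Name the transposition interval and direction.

down a diminished fifth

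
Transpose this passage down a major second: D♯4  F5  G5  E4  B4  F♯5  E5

C#4 Eb5 F5 D4 A4 E5 D5

D#4 down a major second is C#4.
A major second down from F5 gives Eb5.
G5 down a major second is F5.
E4 down a major second is D4.
B4: a second down reaches A, and 2 semitones makes it A4.
A major second down from F#5 gives E5.
E5: a second down reaches D, and 2 semitones makes it D5.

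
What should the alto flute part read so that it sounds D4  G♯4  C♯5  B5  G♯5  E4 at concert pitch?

G4 C#5 F#5 E6 C#6 A4

Written C4 sounds as G3 on the alto flute, so concert pitches are written a perfect fourth up.
D4 gives G4
G#4 gives C#5
C#5 gives F#5
B5 gives E6
G#5 gives C#6
E4 gives A4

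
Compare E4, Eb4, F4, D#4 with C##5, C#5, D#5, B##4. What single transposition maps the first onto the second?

up an augmented sixth

From E4 to C##5 is 6 letter names — a sixth of some quality.
E4 to C##5 is 10 semitones, which makes it an augmented sixth; the second version is higher, so the direction is up.
Checking another pair — D#4 → B##4 — gives the same interval.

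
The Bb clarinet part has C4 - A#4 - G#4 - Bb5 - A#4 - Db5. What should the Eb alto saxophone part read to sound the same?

G4 E#5 D#5 F6 E#5 Ab5

First find concert pitch: the Bb clarinet sounds a major second below written, so C4 A#4 G#4 Bb5 A#4 Db5 sounds Bb3 G#4 F#4 Ab5 G#4 Cb5.
Then write for Eb alto saxophone: it sounds a major sixth below written, so the part must be a major sixth above concert.
Bb3 → G4
G#4 → E#5
F#4 → D#5
Ab5 → F6
G#4 → E#5
Cb5 → Ab5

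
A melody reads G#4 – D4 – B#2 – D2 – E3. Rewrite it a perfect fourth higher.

C#5 G4 E#3 G2 A3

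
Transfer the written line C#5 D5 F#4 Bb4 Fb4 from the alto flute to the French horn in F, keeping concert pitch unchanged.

First find concert pitch: the alto flute sounds a perfect fourth below written, so C#5 D5 F#4 Bb4 Fb4 sounds G#4 A4 C#4 F4 Cb4.
Then write for French horn in F: it sounds a perfect fifth below written, so the part must be a perfect fifth above concert.
G#4 → D#5
A4 → E5
C#4 → G#4
F4 → C5
Cb4 → Gb4

D#5 E5 G#4 C5 Gb4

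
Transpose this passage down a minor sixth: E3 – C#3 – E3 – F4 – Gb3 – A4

E3 to G#2
C#3 to E#2
E3 to G#2
F4 to A3
Gb3 to Bb2
A4 to C#4

G#2 E#2 G#2 A3 Bb2 C#4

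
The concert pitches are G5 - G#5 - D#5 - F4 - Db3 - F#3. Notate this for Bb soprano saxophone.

A5 A#5 E#5 G4 Eb3 G#3

Written C4 sounds as Bb3 on the Bb soprano saxophone, so concert pitches are written a major second up.
G5 becomes A5
G#5 becomes A#5
D#5 becomes E#5
F4 becomes G4
Db3 becomes Eb3
F#3 becomes G#3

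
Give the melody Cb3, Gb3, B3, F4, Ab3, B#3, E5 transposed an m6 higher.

Abb3 Ebb4 G4 Db5 Fb4 G#4 C6

A minor sixth up from Cb3 gives Abb3.
Gb3 up a minor sixth is Ebb4.
B3 up a minor sixth is G4.
F4 up a minor sixth is Db5.
A minor sixth up from Ab3 gives Fb4.
B#3: a sixth up reaches G, and 8 semitones makes it G#4.
A minor sixth up from E5 gives C6.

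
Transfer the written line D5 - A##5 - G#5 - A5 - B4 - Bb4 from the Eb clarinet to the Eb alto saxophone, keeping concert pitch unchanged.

First find concert pitch: the Eb clarinet sounds a minor third above written, so D5 A##5 G#5 A5 B4 Bb4 sounds F5 C##6 B5 C6 D5 Db5.
Then write for Eb alto saxophone: it sounds a major sixth below written, so the part must be a major sixth above concert.
F5 → D6
C##6 → A##6
B5 → G#6
C6 → A6
D5 → B5
Db5 → Bb5

D6 A##6 G#6 A6 B5 Bb5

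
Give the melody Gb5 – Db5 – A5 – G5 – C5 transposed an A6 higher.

E6 B5 F##6 E#6 A#5

An augmented sixth up from Gb5 gives E6.
Db5: a sixth up reaches B, and 10 semitones makes it B5.
A5 up an augmented sixth is F##6.
G5 up an augmented sixth is E#6.
C5 up an augmented sixth is A#5.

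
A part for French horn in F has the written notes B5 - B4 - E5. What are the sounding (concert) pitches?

The French horn in F sounds a perfect fifth below written, so transpose each written note down a perfect fifth.
B5 becomes E5
B4 becomes E4
E5 becomes A4

E5 E4 A4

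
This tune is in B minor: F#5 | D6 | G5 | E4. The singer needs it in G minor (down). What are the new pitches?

D5 Bb5 Eb5 C4

From B down to G is a major third; apply that to each pitch.
F#5 → D5
D6 → Bb5
G5 → Eb5
E4 → C4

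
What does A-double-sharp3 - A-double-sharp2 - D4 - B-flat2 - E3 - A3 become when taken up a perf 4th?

D##4 D##3 G4 Eb3 A3 D4

A##3 up a perfect fourth is D##4.
A##2 up a perfect fourth is D##3.
D4: a fourth up reaches G, and 5 semitones makes it G4.
A perfect fourth up from Bb2 gives Eb3.
E3 up a perfect fourth is A3.
A3 up a perfect fourth is D4.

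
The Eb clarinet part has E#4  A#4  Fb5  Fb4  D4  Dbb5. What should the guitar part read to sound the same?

G#5 C#6 Abb6 Abb5 F5 Fbb6

First find concert pitch: the Eb clarinet sounds a minor third above written, so E#4 A#4 Fb5 Fb4 D4 Dbb5 sounds G#4 C#5 Abb5 Abb4 F4 Fbb5.
Then write for guitar: it sounds a perfect octave below written, so the part must be a perfect octave above concert.
G#4 → G#5
C#5 → C#6
Abb5 → Abb6
Abb4 → Abb5
F4 → F5
Fbb5 → Fbb6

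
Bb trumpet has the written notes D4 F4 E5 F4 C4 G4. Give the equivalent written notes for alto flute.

F4 Ab4 G5 Ab4 Eb4 Bb4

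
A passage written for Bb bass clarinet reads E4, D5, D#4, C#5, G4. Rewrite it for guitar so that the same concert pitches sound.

D4 C5 C#4 B4 F4

First find concert pitch: the Bb bass clarinet sounds a major ninth below written, so E4 D5 D#4 C#5 G4 sounds D3 C4 C#3 B3 F3.
Then write for guitar: it sounds a perfect octave below written, so the part must be a perfect octave above concert.
D3 → D4
C4 → C5
C#3 → C#4
B3 → B4
F3 → F4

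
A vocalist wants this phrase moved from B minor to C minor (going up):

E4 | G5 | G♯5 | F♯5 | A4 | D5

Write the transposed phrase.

From B up to C is a minor second; apply that to each pitch.
E4 -> F4
G5 -> Ab5
G#5 -> A5
F#5 -> G5
A4 -> Bb4
D5 -> Eb5

F4 Ab5 A5 G5 Bb4 Eb5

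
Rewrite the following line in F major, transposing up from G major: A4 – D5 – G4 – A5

G5 C6 F5 G6

G major to F major up is a minor seventh, so every note moves up by that interval.
A4 → G5
D5 → C6
G4 → F5
A5 → G6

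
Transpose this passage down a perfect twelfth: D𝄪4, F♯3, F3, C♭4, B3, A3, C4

D##4 to G##2
F#3 to B1
F3 to Bb1
Cb4 to Fb2
B3 to E2
A3 to D2
C4 to F2

G##2 B1 Bb1 Fb2 E2 D2 F2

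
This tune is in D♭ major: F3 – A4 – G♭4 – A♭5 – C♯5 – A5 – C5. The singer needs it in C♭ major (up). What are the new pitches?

Eb4 G5 Fb5 Gb6 B5 G6 Bb5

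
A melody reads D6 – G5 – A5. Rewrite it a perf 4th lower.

D6: a fourth down reaches A, and 5 semitones makes it A5.
G5 down a perfect fourth is D5.
A5 down a perfect fourth is E5.

A5 D5 E5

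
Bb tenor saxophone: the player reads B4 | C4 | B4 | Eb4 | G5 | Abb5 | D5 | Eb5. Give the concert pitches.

The Bb tenor saxophone sounds a major ninth below written, so transpose each written note down a major ninth.
B4 → A3
C4 → Bb2
B4 → A3
Eb4 → Db3
G5 → F4
Abb5 → Gbb4
D5 → C4
Eb5 → Db4

A3 Bb2 A3 Db3 F4 Gbb4 C4 Db4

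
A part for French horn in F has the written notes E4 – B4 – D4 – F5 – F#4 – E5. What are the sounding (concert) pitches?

A3 E4 G3 Bb4 B3 A4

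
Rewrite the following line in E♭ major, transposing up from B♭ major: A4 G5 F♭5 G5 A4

D5 C6 Bbb5 C6 D5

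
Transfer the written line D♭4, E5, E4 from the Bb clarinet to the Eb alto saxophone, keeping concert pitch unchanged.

Ab4 B5 B4

First find concert pitch: the Bb clarinet sounds a major second below written, so D♭4 E5 E4 sounds Cb4 D5 D4.
Then write for Eb alto saxophone: it sounds a major sixth below written, so the part must be a major sixth above concert.
Cb4 → Ab4
D5 → B5
D4 → B4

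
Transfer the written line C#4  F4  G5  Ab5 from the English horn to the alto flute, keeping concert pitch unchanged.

B3 Eb4 F5 Gb5

First find concert pitch: the English horn sounds a perfect fifth below written, so C#4 F4 G5 Ab5 sounds F#3 Bb3 C5 Db5.
Then write for alto flute: it sounds a perfect fourth below written, so the part must be a perfect fourth above concert.
F#3 → B3
Bb3 → Eb4
C5 → F5
Db5 → Gb5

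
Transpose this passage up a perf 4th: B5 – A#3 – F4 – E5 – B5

E6 D#4 Bb4 A5 E6

B5: a fourth up reaches E, and 5 semitones makes it E6.
A#3: a fourth up reaches D, and 5 semitones makes it D#4.
A perfect fourth up from F4 gives Bb4.
E5 up a perfect fourth is A5.
B5: a fourth up reaches E, and 5 semitones makes it E6.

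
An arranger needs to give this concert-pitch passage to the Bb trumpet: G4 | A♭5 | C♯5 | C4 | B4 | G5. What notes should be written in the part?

Written C4 sounds as Bb3 on the Bb trumpet, so concert pitches are written a major second up.
G4 -> A4
Ab5 -> Bb5
C#5 -> D#5
C4 -> D4
B4 -> C#5
G5 -> A5

A4 Bb5 D#5 D4 C#5 A5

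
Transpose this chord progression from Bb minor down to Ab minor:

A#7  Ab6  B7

G#7 Gb6 A7

Bb minor down to Ab minor is a major second; each chord root moves by that interval while the quality stays the same.
A#7: root A# down a major second → G#, giving G#7.
Ab6: root Ab down a major second → Gb, giving Gb6.
B7: root B down a major second → A, giving A7.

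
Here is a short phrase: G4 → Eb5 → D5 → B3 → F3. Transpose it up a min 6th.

G4 to Eb5
Eb5 to Cb6
D5 to Bb5
B3 to G4
F3 to Db4

Eb5 Cb6 Bb5 G4 Db4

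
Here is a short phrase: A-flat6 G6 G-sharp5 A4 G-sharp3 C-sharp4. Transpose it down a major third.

Fb6 Eb6 E5 F4 E3 A3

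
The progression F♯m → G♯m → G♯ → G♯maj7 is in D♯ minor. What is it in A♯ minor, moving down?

D♯ minor down to A♯ minor is a perfect fourth; each chord root moves by that interval while the quality stays the same.
F♯m: root F♯ down a perfect fourth → C#, giving C#m.
G♯m: root G♯ down a perfect fourth → D#, giving D#m.
G♯: root G♯ down a perfect fourth → D#, giving D#.
G♯maj7: root G♯ down a perfect fourth → D#, giving D#maj7.

C#m D#m D# D#maj7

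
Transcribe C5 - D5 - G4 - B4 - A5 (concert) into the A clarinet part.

Eb5 F5 Bb4 D5 C6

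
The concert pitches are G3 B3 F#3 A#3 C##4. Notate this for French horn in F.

D4 F#4 C#4 E#4 G##4

The French horn in F sounds a perfect fifth below written, so the written part must be a perfect fifth above concert — transpose each note up.
G3 → D4
B3 → F#4
F#3 → C#4
A#3 → E#4
C##4 → G##4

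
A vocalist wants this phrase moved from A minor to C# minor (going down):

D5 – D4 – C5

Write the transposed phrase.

F#4 F#3 E4

A minor to C# minor down is a minor sixth, so every note moves down by that interval.
D5 gives F#4
D4 gives F#3
C5 gives E4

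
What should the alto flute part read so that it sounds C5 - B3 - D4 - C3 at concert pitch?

Written C4 sounds as G3 on the alto flute, so concert pitches are written a perfect fourth up.
C5 -> F5
B3 -> E4
D4 -> G4
C3 -> F3

F5 E4 G4 F3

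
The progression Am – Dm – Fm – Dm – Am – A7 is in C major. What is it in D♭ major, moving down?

C major down to D♭ major is a major seventh; each chord root moves by that interval while the quality stays the same.
Am: root A down a major seventh → Bb, giving Bbm.
Dm: root D down a major seventh → Eb, giving Ebm.
Fm: root F down a major seventh → Gb, giving Gbm.
Dm: root D down a major seventh → Eb, giving Ebm.
Am: root A down a major seventh → Bb, giving Bbm.
A7: root A down a major seventh → Bb, giving Bb7.

Bbm Ebm Gbm Ebm Bbm Bb7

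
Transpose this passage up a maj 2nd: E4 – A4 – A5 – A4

F#4 B4 B5 B4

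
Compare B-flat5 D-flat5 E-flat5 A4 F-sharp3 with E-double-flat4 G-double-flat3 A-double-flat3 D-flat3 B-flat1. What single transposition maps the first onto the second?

down an augmented twelfth

Take the first pair: Bb5 → Ebb4. B to E spans 12 letter names, so the interval is some kind of twelfth.
Ebb4 to Bb5 is 20 semitones, which makes it an augmented twelfth; the second version is lower, so the direction is down.
Checking another pair — F#3 → Bb1 — gives the same interval.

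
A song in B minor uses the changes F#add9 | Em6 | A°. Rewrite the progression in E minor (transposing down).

Badd9 Am6 D°

B minor down to E minor is a perfect fifth; each chord root moves by that interval while the quality stays the same.
F#add9: root F# down a perfect fifth → B, giving Badd9.
Em6: root E down a perfect fifth → A, giving Am6.
A°: root A down a perfect fifth → D, giving D°.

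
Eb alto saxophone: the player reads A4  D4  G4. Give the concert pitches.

C4 F3 Bb3

The Eb alto saxophone sounds a major sixth below written, so transpose each written note down a major sixth.
A4 to C4
D4 to F3
G4 to Bb3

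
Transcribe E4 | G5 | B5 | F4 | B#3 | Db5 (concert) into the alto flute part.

Written C4 sounds as G3 on the alto flute, so concert pitches are written a perfect fourth up.
E4 → A4
G5 → C6
B5 → E6
F4 → Bb4
B#3 → E#4
Db5 → Gb5

A4 C6 E6 Bb4 E#4 Gb5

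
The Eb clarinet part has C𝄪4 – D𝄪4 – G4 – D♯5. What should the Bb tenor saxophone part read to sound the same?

First find concert pitch: the Eb clarinet sounds a minor third above written, so C𝄪4 D𝄪4 G4 D♯5 sounds E#4 F##4 Bb4 F#5.
Then write for Bb tenor saxophone: it sounds a major ninth below written, so the part must be a major ninth above concert.
E#4 → F##5
F##4 → G##5
Bb4 → C6
F#5 → G#6

F##5 G##5 C6 G#6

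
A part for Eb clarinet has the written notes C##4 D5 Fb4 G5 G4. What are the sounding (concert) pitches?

E#4 F5 Abb4 Bb5 Bb4

The Eb clarinet sounds a minor third above written, so transpose each written note up a minor third.
C##4 gives E#4
D5 gives F5
Fb4 gives Abb4
G5 gives Bb5
G4 gives Bb4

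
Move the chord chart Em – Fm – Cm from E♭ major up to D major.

D#m Em Bm

E♭ major up to D major is a major seventh; each chord root moves by that interval while the quality stays the same.
Em: root E up a major seventh → D#, giving D#m.
Fm: root F up a major seventh → E, giving Em.
Cm: root C up a major seventh → B, giving Bm.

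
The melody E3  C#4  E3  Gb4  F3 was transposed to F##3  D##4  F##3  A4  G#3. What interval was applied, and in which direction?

Take the first pair: E3 → F##3. E to F spans 2 letter names, so the interval is some kind of second.
E3 to F##3 is 3 semitones, which makes it an augmented second; the second version is higher, so the direction is up.
Checking another pair — F3 → G#3 — gives the same interval.

up an augmented second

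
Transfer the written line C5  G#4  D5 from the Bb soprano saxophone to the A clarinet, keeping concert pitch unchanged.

First find concert pitch: the Bb soprano saxophone sounds a major second below written, so C5 G#4 D5 sounds Bb4 F#4 C5.
Then write for A clarinet: it sounds a minor third below written, so the part must be a minor third above concert.
Bb4 → Db5
F#4 → A4
C5 → Eb5

Db5 A4 Eb5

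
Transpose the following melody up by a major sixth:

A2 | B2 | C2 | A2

A major sixth up from A2 gives F#3.
A major sixth up from B2 gives G#3.
C2: a sixth up reaches A, and 9 semitones makes it A2.
A2: a sixth up reaches F, and 9 semitones makes it F#3.

F#3 G#3 A2 F#3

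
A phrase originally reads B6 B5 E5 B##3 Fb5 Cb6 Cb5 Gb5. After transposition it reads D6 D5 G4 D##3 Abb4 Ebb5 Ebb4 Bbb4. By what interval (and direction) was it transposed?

Take the first pair: B6 → D6. B to D spans 6 letter names, so the interval is some kind of sixth.
D6 to B6 is 9 semitones, which makes it a major sixth; the second version is lower, so the direction is down.
Checking another pair — Gb5 → Bbb4 — gives the same interval.

down a major sixth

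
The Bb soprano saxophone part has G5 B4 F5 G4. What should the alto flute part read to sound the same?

Bb5 D5 Ab5 Bb4

First find concert pitch: the Bb soprano saxophone sounds a major second below written, so G5 B4 F5 G4 sounds F5 A4 Eb5 F4.
Then write for alto flute: it sounds a perfect fourth below written, so the part must be a perfect fourth above concert.
F5 → Bb5
A4 → D5
Eb5 → Ab5
F4 → Bb4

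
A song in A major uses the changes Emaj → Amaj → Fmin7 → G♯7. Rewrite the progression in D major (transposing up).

A major up to D major is a perfect fourth; each chord root moves by that interval while the quality stays the same.
Emaj: root E up a perfect fourth → A, giving Amaj.
Amaj: root A up a perfect fourth → D, giving Dmaj.
Fmin7: root F up a perfect fourth → Bb, giving Bbmin7.
G♯7: root G♯ up a perfect fourth → C#, giving C#7.

Amaj Dmaj Bbmin7 C#7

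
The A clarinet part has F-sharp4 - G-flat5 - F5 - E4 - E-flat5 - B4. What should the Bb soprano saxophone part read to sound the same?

First find concert pitch: the A clarinet sounds a minor third below written, so F-sharp4 G-flat5 F5 E4 E-flat5 B4 sounds D#4 Eb5 D5 C#4 C5 G#4.
Then write for Bb soprano saxophone: it sounds a major second below written, so the part must be a major second above concert.
D#4 → E#4
Eb5 → F5
D5 → E5
C#4 → D#4
C5 → D5
G#4 → A#4

E#4 F5 E5 D#4 D5 A#4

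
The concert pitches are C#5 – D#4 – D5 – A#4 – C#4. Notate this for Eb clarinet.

A#4 B#3 B4 F##4 A#3

The Eb clarinet sounds a minor third above written, so the written part must be a minor third below concert — transpose each note down.
C#5 → A#4
D#4 → B#3
D5 → B4
A#4 → F##4
C#4 → A#3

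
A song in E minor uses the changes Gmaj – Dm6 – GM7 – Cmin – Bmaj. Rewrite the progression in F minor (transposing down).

E minor down to F minor is a major seventh; each chord root moves by that interval while the quality stays the same.
Gmaj: root G down a major seventh → Ab, giving Abmaj.
Dm6: root D down a major seventh → Eb, giving Ebm6.
GM7: root G down a major seventh → Ab, giving AbM7.
Cmin: root C down a major seventh → Db, giving Dbmin.
Bmaj: root B down a major seventh → C, giving Cmaj.

Abmaj Ebm6 AbM7 Dbmin Cmaj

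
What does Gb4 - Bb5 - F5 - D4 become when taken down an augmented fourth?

Dbb4 Fb5 Cb5 Ab3

Gb4 down an augmented fourth is Dbb4.
Bb5: a fourth down reaches F, and 6 semitones makes it Fb5.
An augmented fourth down from F5 gives Cb5.
D4 down an augmented fourth is Ab3.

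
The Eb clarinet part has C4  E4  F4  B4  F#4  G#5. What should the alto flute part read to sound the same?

Ab4 C5 Db5 G5 D5 E6

First find concert pitch: the Eb clarinet sounds a minor third above written, so C4 E4 F4 B4 F#4 G#5 sounds Eb4 G4 Ab4 D5 A4 B5.
Then write for alto flute: it sounds a perfect fourth below written, so the part must be a perfect fourth above concert.
Eb4 → Ab4
G4 → C5
Ab4 → Db5
D5 → G5
A4 → D5
B5 → E6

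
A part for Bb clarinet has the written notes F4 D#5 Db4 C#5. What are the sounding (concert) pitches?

Eb4 C#5 Cb4 B4

The Bb clarinet sounds a major second below written, so transpose each written note down a major second.
F4 to Eb4
D#5 to C#5
Db4 to Cb4
C#5 to B4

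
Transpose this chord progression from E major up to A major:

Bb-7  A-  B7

Eb-7 D- E7

E major up to A major is a perfect fourth; each chord root moves by that interval while the quality stays the same.
Bb-7: root Bb up a perfect fourth → Eb, giving Eb-7.
A-: root A up a perfect fourth → D, giving D-.
B7: root B up a perfect fourth → E, giving E7.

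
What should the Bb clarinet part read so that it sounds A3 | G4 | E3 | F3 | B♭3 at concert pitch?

B3 A4 F#3 G3 C4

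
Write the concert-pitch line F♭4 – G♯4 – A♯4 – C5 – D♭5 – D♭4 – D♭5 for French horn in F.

Cb5 D#5 E#5 G5 Ab5 Ab4 Ab5

Written C4 sounds as F3 on the French horn in F, so concert pitches are written a perfect fifth up.
Fb4 gives Cb5
G#4 gives D#5
A#4 gives E#5
C5 gives G5
Db5 gives Ab5
Db4 gives Ab4
Db5 gives Ab5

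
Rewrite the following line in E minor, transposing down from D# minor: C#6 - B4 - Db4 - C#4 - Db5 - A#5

D5 C4 Ebb3 D3 Ebb4 B4

D# minor to E minor down is a major seventh, so every note moves down by that interval.
C#6 gives D5
B4 gives C4
Db4 gives Ebb3
C#4 gives D3
Db5 gives Ebb4
A#5 gives B4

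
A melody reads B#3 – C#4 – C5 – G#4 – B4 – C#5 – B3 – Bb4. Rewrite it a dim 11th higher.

B#3 -> E5
C#4 -> F5
C5 -> Fb6
G#4 -> C6
B4 -> Eb6
C#5 -> F6
B3 -> Eb5
Bb4 -> Ebb6

E5 F5 Fb6 C6 Eb6 F6 Eb5 Ebb6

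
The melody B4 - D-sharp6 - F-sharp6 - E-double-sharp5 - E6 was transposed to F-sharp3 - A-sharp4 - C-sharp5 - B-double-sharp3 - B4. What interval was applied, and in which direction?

Take the first pair: B4 → F#3. B to F spans 11 letter names, so the interval is some kind of eleventh.
F#3 to B4 is 17 semitones, which makes it a perfect eleventh; the second version is lower, so the direction is down.
Checking another pair — E6 → B4 — gives the same interval.

down a perfect eleventh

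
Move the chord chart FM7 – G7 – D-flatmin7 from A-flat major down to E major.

A-flat major down to E major is a diminished fourth; each chord root moves by that interval while the quality stays the same.
FM7: root F down a diminished fourth → C#, giving C#M7.
G7: root G down a diminished fourth → D#, giving D#7.
D-flatmin7: root D-flat down a diminished fourth → A, giving Amin7.

C#M7 D#7 Amin7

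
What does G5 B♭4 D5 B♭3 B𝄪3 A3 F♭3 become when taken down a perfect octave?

G4 Bb3 D4 Bb2 B##2 A2 Fb2

A perfect octave down from G5 gives G4.
A perfect octave down from Bb4 gives Bb3.
D5: an octave down reaches D, and 12 semitones makes it D4.
A perfect octave down from Bb3 gives Bb2.
A perfect octave down from B##3 gives B##2.
A3: an octave down reaches A, and 12 semitones makes it A2.
Fb3: an octave down reaches F, and 12 semitones makes it Fb2.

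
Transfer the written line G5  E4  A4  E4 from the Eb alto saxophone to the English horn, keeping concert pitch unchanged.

F5 D4 G4 D4

First find concert pitch: the Eb alto saxophone sounds a major sixth below written, so G5 E4 A4 E4 sounds Bb4 G3 C4 G3.
Then write for English horn: it sounds a perfect fifth below written, so the part must be a perfect fifth above concert.
Bb4 → F5
G3 → D4
C4 → G4
G3 → D4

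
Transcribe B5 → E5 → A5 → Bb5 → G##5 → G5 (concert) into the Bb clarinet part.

C#6 F#5 B5 C6 A##5 A5

The Bb clarinet sounds a major second below written, so the written part must be a major second above concert — transpose each note up.
B5 -> C#6
E5 -> F#5
A5 -> B5
Bb5 -> C6
G##5 -> A##5
G5 -> A5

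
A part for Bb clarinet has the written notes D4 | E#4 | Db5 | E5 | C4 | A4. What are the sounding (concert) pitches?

C4 D#4 Cb5 D5 Bb3 G4

The Bb clarinet sounds a major second below written, so transpose each written note down a major second.
D4 to C4
E#4 to D#4
Db5 to Cb5
E5 to D5
C4 to Bb3
A4 to G4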